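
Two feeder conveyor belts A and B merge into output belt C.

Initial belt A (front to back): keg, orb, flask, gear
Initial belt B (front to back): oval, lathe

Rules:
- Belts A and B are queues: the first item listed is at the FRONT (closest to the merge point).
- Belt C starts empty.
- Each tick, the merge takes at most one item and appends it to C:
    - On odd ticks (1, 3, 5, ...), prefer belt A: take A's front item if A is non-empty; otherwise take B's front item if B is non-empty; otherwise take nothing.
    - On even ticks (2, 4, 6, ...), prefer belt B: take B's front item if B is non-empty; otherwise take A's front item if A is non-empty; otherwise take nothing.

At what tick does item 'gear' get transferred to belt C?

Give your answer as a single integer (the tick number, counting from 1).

Tick 1: prefer A, take keg from A; A=[orb,flask,gear] B=[oval,lathe] C=[keg]
Tick 2: prefer B, take oval from B; A=[orb,flask,gear] B=[lathe] C=[keg,oval]
Tick 3: prefer A, take orb from A; A=[flask,gear] B=[lathe] C=[keg,oval,orb]
Tick 4: prefer B, take lathe from B; A=[flask,gear] B=[-] C=[keg,oval,orb,lathe]
Tick 5: prefer A, take flask from A; A=[gear] B=[-] C=[keg,oval,orb,lathe,flask]
Tick 6: prefer B, take gear from A; A=[-] B=[-] C=[keg,oval,orb,lathe,flask,gear]

Answer: 6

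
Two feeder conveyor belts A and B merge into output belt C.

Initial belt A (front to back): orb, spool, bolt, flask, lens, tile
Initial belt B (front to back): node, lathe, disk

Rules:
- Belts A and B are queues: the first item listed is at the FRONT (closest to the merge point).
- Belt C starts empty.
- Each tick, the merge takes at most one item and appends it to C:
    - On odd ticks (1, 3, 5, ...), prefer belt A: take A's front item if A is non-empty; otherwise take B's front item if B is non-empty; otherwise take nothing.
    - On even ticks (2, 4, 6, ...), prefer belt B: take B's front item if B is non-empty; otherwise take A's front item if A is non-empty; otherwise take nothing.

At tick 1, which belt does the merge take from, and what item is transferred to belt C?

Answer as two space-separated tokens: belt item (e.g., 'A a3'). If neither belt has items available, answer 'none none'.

Answer: A orb

Derivation:
Tick 1: prefer A, take orb from A; A=[spool,bolt,flask,lens,tile] B=[node,lathe,disk] C=[orb]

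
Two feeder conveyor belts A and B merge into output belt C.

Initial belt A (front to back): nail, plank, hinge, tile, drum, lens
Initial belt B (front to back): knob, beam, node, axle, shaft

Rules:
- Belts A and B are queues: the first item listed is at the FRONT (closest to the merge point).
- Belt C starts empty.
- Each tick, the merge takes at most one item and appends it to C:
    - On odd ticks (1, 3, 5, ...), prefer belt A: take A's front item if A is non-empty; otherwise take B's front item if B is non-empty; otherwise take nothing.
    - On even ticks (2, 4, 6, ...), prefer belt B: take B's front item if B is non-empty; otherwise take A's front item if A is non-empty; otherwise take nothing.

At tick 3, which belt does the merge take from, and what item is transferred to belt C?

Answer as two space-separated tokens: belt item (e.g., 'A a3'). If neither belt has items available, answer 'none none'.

Answer: A plank

Derivation:
Tick 1: prefer A, take nail from A; A=[plank,hinge,tile,drum,lens] B=[knob,beam,node,axle,shaft] C=[nail]
Tick 2: prefer B, take knob from B; A=[plank,hinge,tile,drum,lens] B=[beam,node,axle,shaft] C=[nail,knob]
Tick 3: prefer A, take plank from A; A=[hinge,tile,drum,lens] B=[beam,node,axle,shaft] C=[nail,knob,plank]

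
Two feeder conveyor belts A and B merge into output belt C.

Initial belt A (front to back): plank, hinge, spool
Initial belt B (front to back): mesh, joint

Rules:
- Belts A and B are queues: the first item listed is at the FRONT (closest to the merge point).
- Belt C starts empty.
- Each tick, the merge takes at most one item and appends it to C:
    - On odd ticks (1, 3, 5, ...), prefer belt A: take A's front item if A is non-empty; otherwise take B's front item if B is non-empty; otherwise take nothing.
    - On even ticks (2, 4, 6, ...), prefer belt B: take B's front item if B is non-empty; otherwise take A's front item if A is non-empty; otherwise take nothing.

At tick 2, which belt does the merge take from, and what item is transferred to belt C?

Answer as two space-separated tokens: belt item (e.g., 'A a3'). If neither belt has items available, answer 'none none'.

Answer: B mesh

Derivation:
Tick 1: prefer A, take plank from A; A=[hinge,spool] B=[mesh,joint] C=[plank]
Tick 2: prefer B, take mesh from B; A=[hinge,spool] B=[joint] C=[plank,mesh]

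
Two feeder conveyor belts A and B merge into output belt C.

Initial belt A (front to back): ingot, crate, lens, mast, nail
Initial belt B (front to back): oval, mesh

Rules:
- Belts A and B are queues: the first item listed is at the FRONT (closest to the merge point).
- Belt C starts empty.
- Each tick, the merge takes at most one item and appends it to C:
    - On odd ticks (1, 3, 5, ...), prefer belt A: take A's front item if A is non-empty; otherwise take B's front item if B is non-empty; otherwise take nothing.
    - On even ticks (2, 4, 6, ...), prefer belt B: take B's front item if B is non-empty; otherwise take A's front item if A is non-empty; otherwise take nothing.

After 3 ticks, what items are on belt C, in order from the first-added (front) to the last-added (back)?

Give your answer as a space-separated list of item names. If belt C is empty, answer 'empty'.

Answer: ingot oval crate

Derivation:
Tick 1: prefer A, take ingot from A; A=[crate,lens,mast,nail] B=[oval,mesh] C=[ingot]
Tick 2: prefer B, take oval from B; A=[crate,lens,mast,nail] B=[mesh] C=[ingot,oval]
Tick 3: prefer A, take crate from A; A=[lens,mast,nail] B=[mesh] C=[ingot,oval,crate]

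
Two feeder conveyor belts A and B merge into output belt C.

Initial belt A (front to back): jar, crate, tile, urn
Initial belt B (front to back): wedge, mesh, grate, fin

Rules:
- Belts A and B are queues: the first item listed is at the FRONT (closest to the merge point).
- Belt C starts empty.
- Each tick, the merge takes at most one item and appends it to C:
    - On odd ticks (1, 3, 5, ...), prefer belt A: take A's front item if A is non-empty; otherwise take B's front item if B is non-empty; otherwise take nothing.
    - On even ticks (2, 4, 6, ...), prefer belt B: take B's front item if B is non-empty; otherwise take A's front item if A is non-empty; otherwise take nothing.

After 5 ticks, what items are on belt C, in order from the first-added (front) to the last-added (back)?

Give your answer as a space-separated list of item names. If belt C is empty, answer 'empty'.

Answer: jar wedge crate mesh tile

Derivation:
Tick 1: prefer A, take jar from A; A=[crate,tile,urn] B=[wedge,mesh,grate,fin] C=[jar]
Tick 2: prefer B, take wedge from B; A=[crate,tile,urn] B=[mesh,grate,fin] C=[jar,wedge]
Tick 3: prefer A, take crate from A; A=[tile,urn] B=[mesh,grate,fin] C=[jar,wedge,crate]
Tick 4: prefer B, take mesh from B; A=[tile,urn] B=[grate,fin] C=[jar,wedge,crate,mesh]
Tick 5: prefer A, take tile from A; A=[urn] B=[grate,fin] C=[jar,wedge,crate,mesh,tile]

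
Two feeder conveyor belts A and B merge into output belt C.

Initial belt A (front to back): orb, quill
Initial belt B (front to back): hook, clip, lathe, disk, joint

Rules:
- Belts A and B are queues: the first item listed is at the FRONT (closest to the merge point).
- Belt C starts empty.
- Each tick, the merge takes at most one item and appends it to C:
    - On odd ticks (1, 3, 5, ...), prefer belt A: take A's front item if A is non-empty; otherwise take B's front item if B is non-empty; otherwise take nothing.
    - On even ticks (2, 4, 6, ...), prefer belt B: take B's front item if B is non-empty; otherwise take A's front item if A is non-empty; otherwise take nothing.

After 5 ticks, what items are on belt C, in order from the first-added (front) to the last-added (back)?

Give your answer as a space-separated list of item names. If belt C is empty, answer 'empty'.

Answer: orb hook quill clip lathe

Derivation:
Tick 1: prefer A, take orb from A; A=[quill] B=[hook,clip,lathe,disk,joint] C=[orb]
Tick 2: prefer B, take hook from B; A=[quill] B=[clip,lathe,disk,joint] C=[orb,hook]
Tick 3: prefer A, take quill from A; A=[-] B=[clip,lathe,disk,joint] C=[orb,hook,quill]
Tick 4: prefer B, take clip from B; A=[-] B=[lathe,disk,joint] C=[orb,hook,quill,clip]
Tick 5: prefer A, take lathe from B; A=[-] B=[disk,joint] C=[orb,hook,quill,clip,lathe]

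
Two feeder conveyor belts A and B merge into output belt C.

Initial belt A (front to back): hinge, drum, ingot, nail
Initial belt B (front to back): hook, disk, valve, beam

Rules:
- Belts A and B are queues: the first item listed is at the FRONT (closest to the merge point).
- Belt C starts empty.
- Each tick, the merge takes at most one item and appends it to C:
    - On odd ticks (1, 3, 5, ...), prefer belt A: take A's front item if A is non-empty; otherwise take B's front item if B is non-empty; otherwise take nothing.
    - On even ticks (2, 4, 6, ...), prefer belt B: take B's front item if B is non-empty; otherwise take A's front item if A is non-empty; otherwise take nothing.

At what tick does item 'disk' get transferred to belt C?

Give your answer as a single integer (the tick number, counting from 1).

Tick 1: prefer A, take hinge from A; A=[drum,ingot,nail] B=[hook,disk,valve,beam] C=[hinge]
Tick 2: prefer B, take hook from B; A=[drum,ingot,nail] B=[disk,valve,beam] C=[hinge,hook]
Tick 3: prefer A, take drum from A; A=[ingot,nail] B=[disk,valve,beam] C=[hinge,hook,drum]
Tick 4: prefer B, take disk from B; A=[ingot,nail] B=[valve,beam] C=[hinge,hook,drum,disk]

Answer: 4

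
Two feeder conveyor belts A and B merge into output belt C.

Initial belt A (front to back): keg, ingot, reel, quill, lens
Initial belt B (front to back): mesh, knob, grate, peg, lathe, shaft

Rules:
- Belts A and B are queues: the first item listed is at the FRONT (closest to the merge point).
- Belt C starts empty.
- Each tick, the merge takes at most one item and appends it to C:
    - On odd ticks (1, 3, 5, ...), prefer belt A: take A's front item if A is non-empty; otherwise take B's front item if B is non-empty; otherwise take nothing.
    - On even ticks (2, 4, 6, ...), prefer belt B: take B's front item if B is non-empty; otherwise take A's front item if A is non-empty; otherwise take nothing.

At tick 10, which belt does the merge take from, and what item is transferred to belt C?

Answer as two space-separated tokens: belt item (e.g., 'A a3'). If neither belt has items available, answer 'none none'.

Tick 1: prefer A, take keg from A; A=[ingot,reel,quill,lens] B=[mesh,knob,grate,peg,lathe,shaft] C=[keg]
Tick 2: prefer B, take mesh from B; A=[ingot,reel,quill,lens] B=[knob,grate,peg,lathe,shaft] C=[keg,mesh]
Tick 3: prefer A, take ingot from A; A=[reel,quill,lens] B=[knob,grate,peg,lathe,shaft] C=[keg,mesh,ingot]
Tick 4: prefer B, take knob from B; A=[reel,quill,lens] B=[grate,peg,lathe,shaft] C=[keg,mesh,ingot,knob]
Tick 5: prefer A, take reel from A; A=[quill,lens] B=[grate,peg,lathe,shaft] C=[keg,mesh,ingot,knob,reel]
Tick 6: prefer B, take grate from B; A=[quill,lens] B=[peg,lathe,shaft] C=[keg,mesh,ingot,knob,reel,grate]
Tick 7: prefer A, take quill from A; A=[lens] B=[peg,lathe,shaft] C=[keg,mesh,ingot,knob,reel,grate,quill]
Tick 8: prefer B, take peg from B; A=[lens] B=[lathe,shaft] C=[keg,mesh,ingot,knob,reel,grate,quill,peg]
Tick 9: prefer A, take lens from A; A=[-] B=[lathe,shaft] C=[keg,mesh,ingot,knob,reel,grate,quill,peg,lens]
Tick 10: prefer B, take lathe from B; A=[-] B=[shaft] C=[keg,mesh,ingot,knob,reel,grate,quill,peg,lens,lathe]

Answer: B lathe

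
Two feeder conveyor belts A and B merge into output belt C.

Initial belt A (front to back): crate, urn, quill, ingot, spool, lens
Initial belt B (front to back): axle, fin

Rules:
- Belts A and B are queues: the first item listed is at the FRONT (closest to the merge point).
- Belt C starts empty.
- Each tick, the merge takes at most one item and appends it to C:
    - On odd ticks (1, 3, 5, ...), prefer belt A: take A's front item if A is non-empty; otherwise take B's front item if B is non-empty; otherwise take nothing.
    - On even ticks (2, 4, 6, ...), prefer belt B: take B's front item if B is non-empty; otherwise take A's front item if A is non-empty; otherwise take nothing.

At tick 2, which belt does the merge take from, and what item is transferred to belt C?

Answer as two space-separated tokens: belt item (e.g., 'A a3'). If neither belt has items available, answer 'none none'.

Answer: B axle

Derivation:
Tick 1: prefer A, take crate from A; A=[urn,quill,ingot,spool,lens] B=[axle,fin] C=[crate]
Tick 2: prefer B, take axle from B; A=[urn,quill,ingot,spool,lens] B=[fin] C=[crate,axle]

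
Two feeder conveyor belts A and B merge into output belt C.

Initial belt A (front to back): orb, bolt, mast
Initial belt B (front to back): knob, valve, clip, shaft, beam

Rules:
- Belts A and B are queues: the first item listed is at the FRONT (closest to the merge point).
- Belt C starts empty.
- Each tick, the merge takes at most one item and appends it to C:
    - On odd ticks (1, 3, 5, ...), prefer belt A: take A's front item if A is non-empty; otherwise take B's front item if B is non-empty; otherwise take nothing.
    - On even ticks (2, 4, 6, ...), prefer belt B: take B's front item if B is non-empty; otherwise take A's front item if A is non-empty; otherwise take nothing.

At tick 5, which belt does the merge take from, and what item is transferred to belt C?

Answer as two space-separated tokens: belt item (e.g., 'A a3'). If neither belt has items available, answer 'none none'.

Answer: A mast

Derivation:
Tick 1: prefer A, take orb from A; A=[bolt,mast] B=[knob,valve,clip,shaft,beam] C=[orb]
Tick 2: prefer B, take knob from B; A=[bolt,mast] B=[valve,clip,shaft,beam] C=[orb,knob]
Tick 3: prefer A, take bolt from A; A=[mast] B=[valve,clip,shaft,beam] C=[orb,knob,bolt]
Tick 4: prefer B, take valve from B; A=[mast] B=[clip,shaft,beam] C=[orb,knob,bolt,valve]
Tick 5: prefer A, take mast from A; A=[-] B=[clip,shaft,beam] C=[orb,knob,bolt,valve,mast]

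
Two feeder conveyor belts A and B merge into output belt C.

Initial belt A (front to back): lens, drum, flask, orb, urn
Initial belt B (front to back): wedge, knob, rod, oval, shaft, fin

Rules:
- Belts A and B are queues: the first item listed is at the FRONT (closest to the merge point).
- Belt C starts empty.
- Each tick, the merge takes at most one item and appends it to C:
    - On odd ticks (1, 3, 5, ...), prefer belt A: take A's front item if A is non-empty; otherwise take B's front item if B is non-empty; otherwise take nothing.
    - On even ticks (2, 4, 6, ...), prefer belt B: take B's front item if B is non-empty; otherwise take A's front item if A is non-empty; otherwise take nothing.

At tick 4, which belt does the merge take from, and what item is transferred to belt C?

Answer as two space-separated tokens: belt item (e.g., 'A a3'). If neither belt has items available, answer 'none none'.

Tick 1: prefer A, take lens from A; A=[drum,flask,orb,urn] B=[wedge,knob,rod,oval,shaft,fin] C=[lens]
Tick 2: prefer B, take wedge from B; A=[drum,flask,orb,urn] B=[knob,rod,oval,shaft,fin] C=[lens,wedge]
Tick 3: prefer A, take drum from A; A=[flask,orb,urn] B=[knob,rod,oval,shaft,fin] C=[lens,wedge,drum]
Tick 4: prefer B, take knob from B; A=[flask,orb,urn] B=[rod,oval,shaft,fin] C=[lens,wedge,drum,knob]

Answer: B knob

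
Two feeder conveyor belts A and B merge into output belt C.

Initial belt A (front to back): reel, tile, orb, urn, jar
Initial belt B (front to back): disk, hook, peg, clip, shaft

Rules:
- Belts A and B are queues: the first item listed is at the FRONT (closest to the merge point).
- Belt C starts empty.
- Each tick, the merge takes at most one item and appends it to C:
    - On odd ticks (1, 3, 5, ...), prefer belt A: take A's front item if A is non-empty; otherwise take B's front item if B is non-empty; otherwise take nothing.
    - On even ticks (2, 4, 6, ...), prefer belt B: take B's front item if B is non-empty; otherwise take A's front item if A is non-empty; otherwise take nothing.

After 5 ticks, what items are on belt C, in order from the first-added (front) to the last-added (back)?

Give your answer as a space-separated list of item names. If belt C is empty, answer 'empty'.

Answer: reel disk tile hook orb

Derivation:
Tick 1: prefer A, take reel from A; A=[tile,orb,urn,jar] B=[disk,hook,peg,clip,shaft] C=[reel]
Tick 2: prefer B, take disk from B; A=[tile,orb,urn,jar] B=[hook,peg,clip,shaft] C=[reel,disk]
Tick 3: prefer A, take tile from A; A=[orb,urn,jar] B=[hook,peg,clip,shaft] C=[reel,disk,tile]
Tick 4: prefer B, take hook from B; A=[orb,urn,jar] B=[peg,clip,shaft] C=[reel,disk,tile,hook]
Tick 5: prefer A, take orb from A; A=[urn,jar] B=[peg,clip,shaft] C=[reel,disk,tile,hook,orb]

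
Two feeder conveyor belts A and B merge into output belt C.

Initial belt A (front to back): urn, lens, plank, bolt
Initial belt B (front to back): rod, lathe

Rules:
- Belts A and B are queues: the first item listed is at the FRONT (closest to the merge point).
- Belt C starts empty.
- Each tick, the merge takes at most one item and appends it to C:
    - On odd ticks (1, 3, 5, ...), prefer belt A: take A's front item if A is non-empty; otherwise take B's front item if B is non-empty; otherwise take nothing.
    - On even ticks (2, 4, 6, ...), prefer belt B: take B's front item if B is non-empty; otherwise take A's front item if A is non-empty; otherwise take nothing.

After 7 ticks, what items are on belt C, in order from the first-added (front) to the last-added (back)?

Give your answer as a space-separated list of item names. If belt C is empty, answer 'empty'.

Tick 1: prefer A, take urn from A; A=[lens,plank,bolt] B=[rod,lathe] C=[urn]
Tick 2: prefer B, take rod from B; A=[lens,plank,bolt] B=[lathe] C=[urn,rod]
Tick 3: prefer A, take lens from A; A=[plank,bolt] B=[lathe] C=[urn,rod,lens]
Tick 4: prefer B, take lathe from B; A=[plank,bolt] B=[-] C=[urn,rod,lens,lathe]
Tick 5: prefer A, take plank from A; A=[bolt] B=[-] C=[urn,rod,lens,lathe,plank]
Tick 6: prefer B, take bolt from A; A=[-] B=[-] C=[urn,rod,lens,lathe,plank,bolt]
Tick 7: prefer A, both empty, nothing taken; A=[-] B=[-] C=[urn,rod,lens,lathe,plank,bolt]

Answer: urn rod lens lathe plank bolt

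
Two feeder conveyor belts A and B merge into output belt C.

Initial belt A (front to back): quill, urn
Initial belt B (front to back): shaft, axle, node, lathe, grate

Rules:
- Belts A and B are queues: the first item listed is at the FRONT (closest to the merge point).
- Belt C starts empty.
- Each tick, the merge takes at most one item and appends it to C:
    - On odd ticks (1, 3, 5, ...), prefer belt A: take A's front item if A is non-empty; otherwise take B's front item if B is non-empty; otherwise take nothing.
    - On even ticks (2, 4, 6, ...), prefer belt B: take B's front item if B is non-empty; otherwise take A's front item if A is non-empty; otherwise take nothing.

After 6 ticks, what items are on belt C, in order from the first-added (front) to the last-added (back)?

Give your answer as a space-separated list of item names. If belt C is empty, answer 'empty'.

Answer: quill shaft urn axle node lathe

Derivation:
Tick 1: prefer A, take quill from A; A=[urn] B=[shaft,axle,node,lathe,grate] C=[quill]
Tick 2: prefer B, take shaft from B; A=[urn] B=[axle,node,lathe,grate] C=[quill,shaft]
Tick 3: prefer A, take urn from A; A=[-] B=[axle,node,lathe,grate] C=[quill,shaft,urn]
Tick 4: prefer B, take axle from B; A=[-] B=[node,lathe,grate] C=[quill,shaft,urn,axle]
Tick 5: prefer A, take node from B; A=[-] B=[lathe,grate] C=[quill,shaft,urn,axle,node]
Tick 6: prefer B, take lathe from B; A=[-] B=[grate] C=[quill,shaft,urn,axle,node,lathe]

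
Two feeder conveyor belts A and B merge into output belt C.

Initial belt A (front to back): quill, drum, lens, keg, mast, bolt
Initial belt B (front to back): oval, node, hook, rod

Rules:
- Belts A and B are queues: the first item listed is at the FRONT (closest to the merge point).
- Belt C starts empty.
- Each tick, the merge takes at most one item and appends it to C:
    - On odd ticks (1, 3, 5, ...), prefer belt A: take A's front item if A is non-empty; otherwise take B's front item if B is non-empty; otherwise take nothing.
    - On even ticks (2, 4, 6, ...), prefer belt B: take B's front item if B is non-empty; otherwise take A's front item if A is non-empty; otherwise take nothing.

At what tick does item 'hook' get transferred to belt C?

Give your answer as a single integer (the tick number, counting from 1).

Tick 1: prefer A, take quill from A; A=[drum,lens,keg,mast,bolt] B=[oval,node,hook,rod] C=[quill]
Tick 2: prefer B, take oval from B; A=[drum,lens,keg,mast,bolt] B=[node,hook,rod] C=[quill,oval]
Tick 3: prefer A, take drum from A; A=[lens,keg,mast,bolt] B=[node,hook,rod] C=[quill,oval,drum]
Tick 4: prefer B, take node from B; A=[lens,keg,mast,bolt] B=[hook,rod] C=[quill,oval,drum,node]
Tick 5: prefer A, take lens from A; A=[keg,mast,bolt] B=[hook,rod] C=[quill,oval,drum,node,lens]
Tick 6: prefer B, take hook from B; A=[keg,mast,bolt] B=[rod] C=[quill,oval,drum,node,lens,hook]

Answer: 6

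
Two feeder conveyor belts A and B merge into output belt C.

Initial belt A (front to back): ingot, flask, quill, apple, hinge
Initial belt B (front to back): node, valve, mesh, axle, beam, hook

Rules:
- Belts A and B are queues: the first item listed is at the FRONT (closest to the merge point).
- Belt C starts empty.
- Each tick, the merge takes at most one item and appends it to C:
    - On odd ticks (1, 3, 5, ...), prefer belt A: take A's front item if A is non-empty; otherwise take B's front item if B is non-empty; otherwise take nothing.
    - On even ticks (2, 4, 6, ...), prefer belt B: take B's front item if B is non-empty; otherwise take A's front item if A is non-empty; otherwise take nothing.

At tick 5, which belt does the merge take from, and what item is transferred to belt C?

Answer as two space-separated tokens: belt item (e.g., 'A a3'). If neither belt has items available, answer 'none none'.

Tick 1: prefer A, take ingot from A; A=[flask,quill,apple,hinge] B=[node,valve,mesh,axle,beam,hook] C=[ingot]
Tick 2: prefer B, take node from B; A=[flask,quill,apple,hinge] B=[valve,mesh,axle,beam,hook] C=[ingot,node]
Tick 3: prefer A, take flask from A; A=[quill,apple,hinge] B=[valve,mesh,axle,beam,hook] C=[ingot,node,flask]
Tick 4: prefer B, take valve from B; A=[quill,apple,hinge] B=[mesh,axle,beam,hook] C=[ingot,node,flask,valve]
Tick 5: prefer A, take quill from A; A=[apple,hinge] B=[mesh,axle,beam,hook] C=[ingot,node,flask,valve,quill]

Answer: A quill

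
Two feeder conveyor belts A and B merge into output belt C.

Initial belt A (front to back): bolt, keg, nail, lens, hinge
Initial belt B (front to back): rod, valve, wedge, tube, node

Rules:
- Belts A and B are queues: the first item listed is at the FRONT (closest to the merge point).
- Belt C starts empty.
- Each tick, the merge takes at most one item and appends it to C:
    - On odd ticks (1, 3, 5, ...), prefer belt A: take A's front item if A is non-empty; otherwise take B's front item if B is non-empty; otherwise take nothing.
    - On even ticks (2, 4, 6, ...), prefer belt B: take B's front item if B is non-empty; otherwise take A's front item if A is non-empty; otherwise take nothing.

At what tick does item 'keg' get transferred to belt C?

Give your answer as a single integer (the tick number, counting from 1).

Tick 1: prefer A, take bolt from A; A=[keg,nail,lens,hinge] B=[rod,valve,wedge,tube,node] C=[bolt]
Tick 2: prefer B, take rod from B; A=[keg,nail,lens,hinge] B=[valve,wedge,tube,node] C=[bolt,rod]
Tick 3: prefer A, take keg from A; A=[nail,lens,hinge] B=[valve,wedge,tube,node] C=[bolt,rod,keg]

Answer: 3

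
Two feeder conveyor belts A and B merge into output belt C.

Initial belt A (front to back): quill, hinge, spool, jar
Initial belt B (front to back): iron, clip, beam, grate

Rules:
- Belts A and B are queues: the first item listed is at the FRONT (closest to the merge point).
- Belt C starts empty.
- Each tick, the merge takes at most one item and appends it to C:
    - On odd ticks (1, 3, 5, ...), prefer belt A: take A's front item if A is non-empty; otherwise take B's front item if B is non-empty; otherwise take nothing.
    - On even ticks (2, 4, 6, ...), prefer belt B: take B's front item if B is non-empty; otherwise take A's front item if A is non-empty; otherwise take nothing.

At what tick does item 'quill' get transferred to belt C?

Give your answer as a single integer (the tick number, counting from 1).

Answer: 1

Derivation:
Tick 1: prefer A, take quill from A; A=[hinge,spool,jar] B=[iron,clip,beam,grate] C=[quill]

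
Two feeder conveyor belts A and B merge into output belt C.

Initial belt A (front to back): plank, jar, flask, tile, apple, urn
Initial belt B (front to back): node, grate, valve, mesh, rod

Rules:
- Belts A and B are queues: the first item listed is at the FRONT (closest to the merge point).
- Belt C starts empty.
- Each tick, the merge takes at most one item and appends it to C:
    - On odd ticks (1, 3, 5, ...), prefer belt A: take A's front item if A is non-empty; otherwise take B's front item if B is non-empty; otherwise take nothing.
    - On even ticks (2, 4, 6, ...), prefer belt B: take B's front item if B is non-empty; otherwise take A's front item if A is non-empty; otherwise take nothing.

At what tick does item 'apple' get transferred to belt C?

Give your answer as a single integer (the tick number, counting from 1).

Tick 1: prefer A, take plank from A; A=[jar,flask,tile,apple,urn] B=[node,grate,valve,mesh,rod] C=[plank]
Tick 2: prefer B, take node from B; A=[jar,flask,tile,apple,urn] B=[grate,valve,mesh,rod] C=[plank,node]
Tick 3: prefer A, take jar from A; A=[flask,tile,apple,urn] B=[grate,valve,mesh,rod] C=[plank,node,jar]
Tick 4: prefer B, take grate from B; A=[flask,tile,apple,urn] B=[valve,mesh,rod] C=[plank,node,jar,grate]
Tick 5: prefer A, take flask from A; A=[tile,apple,urn] B=[valve,mesh,rod] C=[plank,node,jar,grate,flask]
Tick 6: prefer B, take valve from B; A=[tile,apple,urn] B=[mesh,rod] C=[plank,node,jar,grate,flask,valve]
Tick 7: prefer A, take tile from A; A=[apple,urn] B=[mesh,rod] C=[plank,node,jar,grate,flask,valve,tile]
Tick 8: prefer B, take mesh from B; A=[apple,urn] B=[rod] C=[plank,node,jar,grate,flask,valve,tile,mesh]
Tick 9: prefer A, take apple from A; A=[urn] B=[rod] C=[plank,node,jar,grate,flask,valve,tile,mesh,apple]

Answer: 9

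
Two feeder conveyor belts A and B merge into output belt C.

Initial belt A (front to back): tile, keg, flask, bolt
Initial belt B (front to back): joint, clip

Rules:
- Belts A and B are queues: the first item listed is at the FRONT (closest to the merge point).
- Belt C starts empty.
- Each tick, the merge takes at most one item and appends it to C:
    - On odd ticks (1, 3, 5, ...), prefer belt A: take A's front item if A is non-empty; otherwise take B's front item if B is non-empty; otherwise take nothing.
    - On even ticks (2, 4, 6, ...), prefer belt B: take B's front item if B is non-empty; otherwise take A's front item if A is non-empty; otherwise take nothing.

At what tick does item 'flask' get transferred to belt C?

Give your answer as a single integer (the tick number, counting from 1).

Answer: 5

Derivation:
Tick 1: prefer A, take tile from A; A=[keg,flask,bolt] B=[joint,clip] C=[tile]
Tick 2: prefer B, take joint from B; A=[keg,flask,bolt] B=[clip] C=[tile,joint]
Tick 3: prefer A, take keg from A; A=[flask,bolt] B=[clip] C=[tile,joint,keg]
Tick 4: prefer B, take clip from B; A=[flask,bolt] B=[-] C=[tile,joint,keg,clip]
Tick 5: prefer A, take flask from A; A=[bolt] B=[-] C=[tile,joint,keg,clip,flask]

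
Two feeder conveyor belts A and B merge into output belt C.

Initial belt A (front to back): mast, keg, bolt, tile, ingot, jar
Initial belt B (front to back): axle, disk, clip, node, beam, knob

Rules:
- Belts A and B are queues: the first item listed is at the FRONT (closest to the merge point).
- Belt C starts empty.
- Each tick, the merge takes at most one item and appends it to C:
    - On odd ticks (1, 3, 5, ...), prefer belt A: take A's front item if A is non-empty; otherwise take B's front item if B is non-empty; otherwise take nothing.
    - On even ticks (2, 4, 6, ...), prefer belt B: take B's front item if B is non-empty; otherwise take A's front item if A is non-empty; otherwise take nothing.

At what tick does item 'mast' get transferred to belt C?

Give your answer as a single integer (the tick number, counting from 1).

Tick 1: prefer A, take mast from A; A=[keg,bolt,tile,ingot,jar] B=[axle,disk,clip,node,beam,knob] C=[mast]

Answer: 1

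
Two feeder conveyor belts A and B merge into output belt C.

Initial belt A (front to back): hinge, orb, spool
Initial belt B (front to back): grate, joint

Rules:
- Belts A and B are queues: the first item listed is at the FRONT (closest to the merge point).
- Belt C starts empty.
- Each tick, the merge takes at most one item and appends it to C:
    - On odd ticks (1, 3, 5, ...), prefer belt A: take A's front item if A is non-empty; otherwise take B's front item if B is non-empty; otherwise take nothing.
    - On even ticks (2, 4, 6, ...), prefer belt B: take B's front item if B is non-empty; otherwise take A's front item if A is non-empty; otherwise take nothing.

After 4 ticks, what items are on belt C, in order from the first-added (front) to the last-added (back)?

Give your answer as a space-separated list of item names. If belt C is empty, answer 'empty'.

Tick 1: prefer A, take hinge from A; A=[orb,spool] B=[grate,joint] C=[hinge]
Tick 2: prefer B, take grate from B; A=[orb,spool] B=[joint] C=[hinge,grate]
Tick 3: prefer A, take orb from A; A=[spool] B=[joint] C=[hinge,grate,orb]
Tick 4: prefer B, take joint from B; A=[spool] B=[-] C=[hinge,grate,orb,joint]

Answer: hinge grate orb joint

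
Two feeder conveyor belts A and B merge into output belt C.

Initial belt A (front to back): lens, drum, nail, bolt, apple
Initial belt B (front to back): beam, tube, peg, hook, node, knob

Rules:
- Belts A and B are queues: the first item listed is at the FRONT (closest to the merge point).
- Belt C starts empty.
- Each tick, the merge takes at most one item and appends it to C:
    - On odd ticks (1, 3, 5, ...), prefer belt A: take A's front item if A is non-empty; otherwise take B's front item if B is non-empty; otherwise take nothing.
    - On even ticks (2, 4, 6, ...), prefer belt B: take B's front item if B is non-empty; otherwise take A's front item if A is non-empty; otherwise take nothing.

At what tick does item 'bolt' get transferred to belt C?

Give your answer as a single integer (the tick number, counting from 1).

Tick 1: prefer A, take lens from A; A=[drum,nail,bolt,apple] B=[beam,tube,peg,hook,node,knob] C=[lens]
Tick 2: prefer B, take beam from B; A=[drum,nail,bolt,apple] B=[tube,peg,hook,node,knob] C=[lens,beam]
Tick 3: prefer A, take drum from A; A=[nail,bolt,apple] B=[tube,peg,hook,node,knob] C=[lens,beam,drum]
Tick 4: prefer B, take tube from B; A=[nail,bolt,apple] B=[peg,hook,node,knob] C=[lens,beam,drum,tube]
Tick 5: prefer A, take nail from A; A=[bolt,apple] B=[peg,hook,node,knob] C=[lens,beam,drum,tube,nail]
Tick 6: prefer B, take peg from B; A=[bolt,apple] B=[hook,node,knob] C=[lens,beam,drum,tube,nail,peg]
Tick 7: prefer A, take bolt from A; A=[apple] B=[hook,node,knob] C=[lens,beam,drum,tube,nail,peg,bolt]

Answer: 7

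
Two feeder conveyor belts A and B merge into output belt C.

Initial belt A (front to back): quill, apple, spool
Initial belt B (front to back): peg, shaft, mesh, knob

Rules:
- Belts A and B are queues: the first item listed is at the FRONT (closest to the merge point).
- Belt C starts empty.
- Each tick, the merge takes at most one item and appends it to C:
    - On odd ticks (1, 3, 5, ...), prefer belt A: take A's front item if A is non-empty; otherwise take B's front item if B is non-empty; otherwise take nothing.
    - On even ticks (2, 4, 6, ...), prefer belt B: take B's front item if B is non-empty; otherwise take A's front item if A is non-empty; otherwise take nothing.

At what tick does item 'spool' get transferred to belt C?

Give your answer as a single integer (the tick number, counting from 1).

Answer: 5

Derivation:
Tick 1: prefer A, take quill from A; A=[apple,spool] B=[peg,shaft,mesh,knob] C=[quill]
Tick 2: prefer B, take peg from B; A=[apple,spool] B=[shaft,mesh,knob] C=[quill,peg]
Tick 3: prefer A, take apple from A; A=[spool] B=[shaft,mesh,knob] C=[quill,peg,apple]
Tick 4: prefer B, take shaft from B; A=[spool] B=[mesh,knob] C=[quill,peg,apple,shaft]
Tick 5: prefer A, take spool from A; A=[-] B=[mesh,knob] C=[quill,peg,apple,shaft,spool]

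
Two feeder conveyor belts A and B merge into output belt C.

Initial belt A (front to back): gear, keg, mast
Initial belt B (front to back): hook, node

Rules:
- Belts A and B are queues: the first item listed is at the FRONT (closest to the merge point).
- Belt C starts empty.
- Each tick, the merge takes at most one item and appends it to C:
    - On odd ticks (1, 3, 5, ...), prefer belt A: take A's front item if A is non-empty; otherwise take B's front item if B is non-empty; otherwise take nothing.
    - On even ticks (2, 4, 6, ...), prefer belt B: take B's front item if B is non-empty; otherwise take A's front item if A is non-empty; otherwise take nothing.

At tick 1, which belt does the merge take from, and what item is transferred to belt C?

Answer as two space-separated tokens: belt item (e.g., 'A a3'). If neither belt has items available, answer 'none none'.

Tick 1: prefer A, take gear from A; A=[keg,mast] B=[hook,node] C=[gear]

Answer: A gear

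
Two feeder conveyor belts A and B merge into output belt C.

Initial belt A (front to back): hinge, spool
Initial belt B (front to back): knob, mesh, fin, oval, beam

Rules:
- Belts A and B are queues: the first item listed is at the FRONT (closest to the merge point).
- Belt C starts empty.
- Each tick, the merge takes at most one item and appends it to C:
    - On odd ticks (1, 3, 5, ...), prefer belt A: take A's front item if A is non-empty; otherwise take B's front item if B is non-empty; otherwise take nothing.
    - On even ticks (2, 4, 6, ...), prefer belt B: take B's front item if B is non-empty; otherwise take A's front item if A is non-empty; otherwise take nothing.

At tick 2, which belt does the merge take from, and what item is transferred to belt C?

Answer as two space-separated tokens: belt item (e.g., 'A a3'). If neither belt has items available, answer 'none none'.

Tick 1: prefer A, take hinge from A; A=[spool] B=[knob,mesh,fin,oval,beam] C=[hinge]
Tick 2: prefer B, take knob from B; A=[spool] B=[mesh,fin,oval,beam] C=[hinge,knob]

Answer: B knob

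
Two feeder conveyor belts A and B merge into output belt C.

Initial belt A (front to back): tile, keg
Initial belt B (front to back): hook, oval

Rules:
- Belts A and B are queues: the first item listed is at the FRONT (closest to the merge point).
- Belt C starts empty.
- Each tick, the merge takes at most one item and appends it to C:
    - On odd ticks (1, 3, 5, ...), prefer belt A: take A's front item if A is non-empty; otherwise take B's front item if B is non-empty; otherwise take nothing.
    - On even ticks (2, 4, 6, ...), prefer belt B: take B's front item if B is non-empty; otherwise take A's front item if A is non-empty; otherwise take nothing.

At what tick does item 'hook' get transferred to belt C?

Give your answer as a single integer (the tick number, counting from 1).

Tick 1: prefer A, take tile from A; A=[keg] B=[hook,oval] C=[tile]
Tick 2: prefer B, take hook from B; A=[keg] B=[oval] C=[tile,hook]

Answer: 2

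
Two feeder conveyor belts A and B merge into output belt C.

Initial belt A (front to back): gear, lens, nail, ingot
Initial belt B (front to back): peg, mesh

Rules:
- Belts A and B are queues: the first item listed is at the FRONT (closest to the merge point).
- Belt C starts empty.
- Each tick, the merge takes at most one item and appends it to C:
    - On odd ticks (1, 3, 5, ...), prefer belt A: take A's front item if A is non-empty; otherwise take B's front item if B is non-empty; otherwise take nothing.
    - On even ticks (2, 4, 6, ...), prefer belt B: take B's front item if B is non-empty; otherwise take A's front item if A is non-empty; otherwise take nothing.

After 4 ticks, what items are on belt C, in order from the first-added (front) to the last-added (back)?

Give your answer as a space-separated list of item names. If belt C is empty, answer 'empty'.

Tick 1: prefer A, take gear from A; A=[lens,nail,ingot] B=[peg,mesh] C=[gear]
Tick 2: prefer B, take peg from B; A=[lens,nail,ingot] B=[mesh] C=[gear,peg]
Tick 3: prefer A, take lens from A; A=[nail,ingot] B=[mesh] C=[gear,peg,lens]
Tick 4: prefer B, take mesh from B; A=[nail,ingot] B=[-] C=[gear,peg,lens,mesh]

Answer: gear peg lens mesh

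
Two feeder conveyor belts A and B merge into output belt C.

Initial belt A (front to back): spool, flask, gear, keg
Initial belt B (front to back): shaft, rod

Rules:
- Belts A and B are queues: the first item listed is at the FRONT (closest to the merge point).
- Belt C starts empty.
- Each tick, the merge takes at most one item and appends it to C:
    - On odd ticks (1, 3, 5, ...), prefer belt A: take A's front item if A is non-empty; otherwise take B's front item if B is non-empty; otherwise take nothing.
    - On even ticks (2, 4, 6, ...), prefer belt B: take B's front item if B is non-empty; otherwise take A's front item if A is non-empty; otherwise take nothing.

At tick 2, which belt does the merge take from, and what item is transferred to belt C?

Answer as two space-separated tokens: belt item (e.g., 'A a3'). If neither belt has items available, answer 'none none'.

Tick 1: prefer A, take spool from A; A=[flask,gear,keg] B=[shaft,rod] C=[spool]
Tick 2: prefer B, take shaft from B; A=[flask,gear,keg] B=[rod] C=[spool,shaft]

Answer: B shaft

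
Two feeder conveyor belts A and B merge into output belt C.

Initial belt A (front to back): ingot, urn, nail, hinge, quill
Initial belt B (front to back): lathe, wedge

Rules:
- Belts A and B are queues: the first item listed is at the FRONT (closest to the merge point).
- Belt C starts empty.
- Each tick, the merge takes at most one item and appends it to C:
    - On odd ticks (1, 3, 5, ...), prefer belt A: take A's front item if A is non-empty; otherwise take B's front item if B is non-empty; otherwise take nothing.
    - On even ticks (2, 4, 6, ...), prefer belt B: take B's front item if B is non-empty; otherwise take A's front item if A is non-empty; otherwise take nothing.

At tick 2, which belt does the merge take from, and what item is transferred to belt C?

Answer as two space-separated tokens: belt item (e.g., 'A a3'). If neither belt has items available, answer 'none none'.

Answer: B lathe

Derivation:
Tick 1: prefer A, take ingot from A; A=[urn,nail,hinge,quill] B=[lathe,wedge] C=[ingot]
Tick 2: prefer B, take lathe from B; A=[urn,nail,hinge,quill] B=[wedge] C=[ingot,lathe]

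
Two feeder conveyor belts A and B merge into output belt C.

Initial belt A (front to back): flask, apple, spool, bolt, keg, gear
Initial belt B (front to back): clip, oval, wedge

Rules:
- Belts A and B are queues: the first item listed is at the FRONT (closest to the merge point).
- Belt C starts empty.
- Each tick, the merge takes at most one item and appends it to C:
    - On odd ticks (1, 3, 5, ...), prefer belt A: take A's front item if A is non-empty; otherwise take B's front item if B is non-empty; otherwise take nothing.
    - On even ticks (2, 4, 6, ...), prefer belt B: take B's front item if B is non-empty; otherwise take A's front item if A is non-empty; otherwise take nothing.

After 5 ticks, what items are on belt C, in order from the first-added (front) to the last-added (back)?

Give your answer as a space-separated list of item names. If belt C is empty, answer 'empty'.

Answer: flask clip apple oval spool

Derivation:
Tick 1: prefer A, take flask from A; A=[apple,spool,bolt,keg,gear] B=[clip,oval,wedge] C=[flask]
Tick 2: prefer B, take clip from B; A=[apple,spool,bolt,keg,gear] B=[oval,wedge] C=[flask,clip]
Tick 3: prefer A, take apple from A; A=[spool,bolt,keg,gear] B=[oval,wedge] C=[flask,clip,apple]
Tick 4: prefer B, take oval from B; A=[spool,bolt,keg,gear] B=[wedge] C=[flask,clip,apple,oval]
Tick 5: prefer A, take spool from A; A=[bolt,keg,gear] B=[wedge] C=[flask,clip,apple,oval,spool]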